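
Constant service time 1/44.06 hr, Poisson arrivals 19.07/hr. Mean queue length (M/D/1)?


ρ = 19.07/44.06 = 0.4328
M/D/1: Lq = ρ²/(2(1−ρ)) = 0.1873/(2·0.5672) = 0.16514

Final: 0.16514


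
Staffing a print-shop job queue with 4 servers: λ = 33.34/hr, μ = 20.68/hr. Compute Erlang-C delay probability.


a = λ/μ = 1.6122; ρ = a/4 = 0.4030
P₀ = 0.196786 (from M/M/c formula)
C(c,a) = [a^c/(c!(1−ρ))]·P₀ = [6.75554/(24·0.5970)]·0.196786
= 0.47153·0.196786 = 0.092790

Final: 0.092790


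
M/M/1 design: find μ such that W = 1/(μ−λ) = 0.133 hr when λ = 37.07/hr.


W = 1/(μ−λ) ⇒ μ − λ = 1/W = 1/0.133 = 7.5188
μ = λ + 1/W = 37.07 + 7.5188 = 44.5888 per hr

Final: 44.5888 /hr


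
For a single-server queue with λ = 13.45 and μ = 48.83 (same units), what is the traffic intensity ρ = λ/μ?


ρ = λ/μ = 13.45/48.83 = 0.2754

Final: 0.2754


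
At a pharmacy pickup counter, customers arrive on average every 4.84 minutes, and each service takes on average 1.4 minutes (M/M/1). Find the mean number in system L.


λ = 60/4.84 = 12.3967 /hr
μ = 60/1.4 = 42.8571 /hr
ρ = λ/μ = 12.3967/42.8571 = 0.2893
L = ρ/(1−ρ) = 0.2893/0.7107 = 0.4070

Final: 0.4070


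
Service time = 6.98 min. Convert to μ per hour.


μ = 1/(service time) in consistent units.
1 hour = 60 min, so μ = 60/6.98 = 8.5960 per hour

Final: 8.5960 /hr


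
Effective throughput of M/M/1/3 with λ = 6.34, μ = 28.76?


ρ = 0.2204; P_K = (1−ρ)ρ^3/(1−ρ^4) = 0.008371
λ_eff = λ(1 − P_K) = 6.34·(1 − 0.008371) = 6.34·0.991629 = 6.2869 /hr

Final: 6.2869 /hr


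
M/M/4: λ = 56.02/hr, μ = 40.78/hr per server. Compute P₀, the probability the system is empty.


a = λ/μ = 56.02/40.78 = 1.3737; ρ = a/c = 0.3434
Σ_{k=0}^{3} a^k/k! (terms k=0..3) = 1.00000 + 1.37371 + 0.94354 + 0.43205 = 3.74931
Tail: a^4/(4!(1−ρ)) = 3.56109/(24·0.6566) = 0.22599
P₀ = 1/(3.74931 + 0.22599) = 1/3.97530 = 0.251553

Final: 0.251553


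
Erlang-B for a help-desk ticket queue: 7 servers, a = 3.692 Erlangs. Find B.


B(c,a) = (a^c/c!) / Σ_{k=0}^{c} a^k/k!
a^7/7! = 1.855245
Σ terms (k=0..7): 1.00000 + 3.69200 + 6.81543 + 8.38752 + 7.74169 + 5.71646 + 3.51753 + 1.85525 = 38.725877
B = 1.855245/38.725877 = 0.047907

Final: 0.047907


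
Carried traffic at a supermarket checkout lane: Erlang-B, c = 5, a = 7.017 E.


B(5,7.017) = 0.425722 (Erlang-B)
Carried load = a(1 − B) = 7.017·(1 − 0.425722) = 7.017·0.574278 = 4.0297 E

Final: 4.0297 Erlangs


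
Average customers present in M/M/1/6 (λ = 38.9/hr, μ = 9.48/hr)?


ρ = 38.9/9.48 = 4.1034
L = ρ[1 − (K+1)ρ^K + Kρ^(K+1)] / [(1−ρ)(1−ρ^(K+1))]
Numerator: 4.1034·(1 − 7·4773.617137 + 6·19587.943737) = 345148.630996
Denominator: (-3.1034)·(-19586.943737) = 60785.641851
L = 345148.630996/60785.641851 = 5.6781

Final: 5.6781


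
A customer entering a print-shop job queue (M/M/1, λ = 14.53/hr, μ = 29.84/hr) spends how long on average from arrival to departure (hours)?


W = 1/(μ−λ) = 1/(29.84 − 14.53) = 1/15.31 = 0.06532 hr

Final: 0.06532 hr


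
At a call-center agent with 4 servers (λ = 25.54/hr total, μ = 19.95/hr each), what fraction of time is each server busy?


ρ = λ/(cμ) = 25.54/(4·19.95) = 25.54/79.80 = 0.3201

Final: 0.3201


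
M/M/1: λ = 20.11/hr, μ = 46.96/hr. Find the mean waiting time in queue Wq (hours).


ρ = 20.11/46.96 = 0.4282
Wq = ρ/(μ−λ) = 0.4282/(46.96 − 20.11) = 0.4282/26.85 = 0.01595 hr

Final: 0.01595 hr


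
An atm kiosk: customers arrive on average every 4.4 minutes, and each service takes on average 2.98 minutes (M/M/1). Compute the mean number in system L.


λ = 60/4.4 = 13.6364 /hr
μ = 60/2.98 = 20.1342 /hr
ρ = λ/μ = 13.6364/20.1342 = 0.6773
L = ρ/(1−ρ) = 0.6773/0.3227 = 2.0986

Final: 2.0986


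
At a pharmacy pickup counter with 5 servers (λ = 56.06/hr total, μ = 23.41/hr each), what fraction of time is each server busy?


ρ = λ/(cμ) = 56.06/(5·23.41) = 56.06/117.05 = 0.4789

Final: 0.4789


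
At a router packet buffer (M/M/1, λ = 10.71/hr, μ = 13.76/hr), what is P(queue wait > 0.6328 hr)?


ρ = 10.71/13.76 = 0.7783
P(Wq > t) = ρ·e^{−(μ−λ)t} = 0.7783·e^{−1.9300}
= 0.7783·0.145142 = 0.112971

Final: 0.112971


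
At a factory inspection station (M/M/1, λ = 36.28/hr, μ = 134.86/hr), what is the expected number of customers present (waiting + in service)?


ρ = λ/μ = 36.28/134.86 = 0.2690
L = ρ/(1−ρ) = 0.2690/(1 − 0.2690) = 0.2690/0.7310 = 0.3680

Final: 0.3680


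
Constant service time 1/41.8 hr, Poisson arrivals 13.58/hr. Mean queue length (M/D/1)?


ρ = 13.58/41.8 = 0.3249
M/D/1: Lq = ρ²/(2(1−ρ)) = 0.1055/(2·0.6751) = 0.07817

Final: 0.07817


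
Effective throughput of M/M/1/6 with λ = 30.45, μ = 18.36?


ρ = 1.6585; P_K = (1−ρ)ρ^6/(1−ρ^7) = 0.408891
λ_eff = λ(1 − P_K) = 30.45·(1 − 0.408891) = 30.45·0.591109 = 17.9993 /hr

Final: 17.9993 /hr


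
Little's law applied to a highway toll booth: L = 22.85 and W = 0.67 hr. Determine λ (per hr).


λ = L/W = 22.85/0.67 = 34.1045 /hr

Final: 34.1045 /hr


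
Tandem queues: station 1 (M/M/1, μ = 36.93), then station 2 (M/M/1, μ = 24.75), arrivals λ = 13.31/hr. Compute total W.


Each node sees arrival rate λ = 13.31/hr (tandem ⇒ throughput preserved).
W₁ = 1/(μ₁−λ) = 1/(36.93−13.31) = 0.04234 hr
W₂ = 1/(μ₂−λ) = 1/(24.75−13.31) = 0.08741 hr
W_total = W₁ + W₂ = 0.04234 + 0.08741 = 0.12975 hr

Final: 0.12975 hr


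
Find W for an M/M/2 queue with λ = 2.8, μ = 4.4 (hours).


a = 0.6364; ρ = 0.3182; P₀ = 0.517241
Lq = P₀·a^c·ρ/(c!(1−ρ)²) = 0.07168
Wq = Lq/λ = 0.07168/2.8 = 0.02560 hr
W = Wq + 1/μ = 0.02560 + 0.22727 = 0.25287 hr

Final: 0.25287 hr


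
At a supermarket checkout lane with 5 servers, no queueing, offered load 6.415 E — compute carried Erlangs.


B(5,6.415) = 0.388409 (Erlang-B)
Carried load = a(1 − B) = 6.415·(1 − 0.388409) = 6.415·0.611591 = 3.9234 E

Final: 3.9234 Erlangs


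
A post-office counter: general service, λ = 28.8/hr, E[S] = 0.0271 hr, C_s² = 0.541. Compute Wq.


ρ = λ·E[S] = 28.8·0.0271 = 0.7805
E[S²] = E[S]²(1+C_s²) = 0.0271²·(1+0.541) = 0.001132
Wq = λ·E[S²]/(2(1−ρ)) = 28.8·0.001132/(2·0.2195) = 0.07424 hr

Final: 0.07424 hr


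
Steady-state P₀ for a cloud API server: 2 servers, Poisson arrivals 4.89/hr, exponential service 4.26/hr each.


a = λ/μ = 4.89/4.26 = 1.1479; ρ = a/c = 0.5739
Σ_{k=0}^{1} a^k/k! (terms k=0..1) = 1.00000 + 1.14789 = 2.14789
Tail: a^2/(2!(1−ρ)) = 1.31765/(2·0.4261) = 1.54633
P₀ = 1/(2.14789 + 1.54633) = 1/3.69421 = 0.270694

Final: 0.270694


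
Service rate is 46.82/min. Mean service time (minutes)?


Mean service time = 1/μ = 1/46.82 minute = 0.02136 minute
In minutes: 0.02136 × 1 = 0.02136 min

Final: 0.02136 min


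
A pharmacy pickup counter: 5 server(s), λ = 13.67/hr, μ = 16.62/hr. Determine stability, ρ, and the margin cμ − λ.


Total capacity cμ = 5·16.62 = 83.10/hr
ρ = λ/(cμ) = 13.67/83.10 = 0.1645
Stable ⇔ ρ < 1: YES
Spare capacity = cμ − λ = 83.10 − 13.67 = 69.43/hr

Final: ρ = 0.1645; stable; margin = 69.43/hr


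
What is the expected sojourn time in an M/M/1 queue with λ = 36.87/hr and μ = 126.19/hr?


W = 1/(μ−λ) = 1/(126.19 − 36.87) = 1/89.32 = 0.01120 hr

Final: 0.01120 hr


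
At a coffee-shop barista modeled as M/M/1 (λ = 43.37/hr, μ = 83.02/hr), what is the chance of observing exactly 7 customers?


ρ = 43.37/83.02 = 0.5224
P_n = (1−ρ)·ρ^n = (1 − 0.5224)·0.5224^7 = 0.4776·0.010618 = 0.005071

Final: 0.005071


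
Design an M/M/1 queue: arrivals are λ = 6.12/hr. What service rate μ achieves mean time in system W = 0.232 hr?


W = 1/(μ−λ) ⇒ μ − λ = 1/W = 1/0.232 = 4.3103
μ = λ + 1/W = 6.12 + 4.3103 = 10.4303 per hr

Final: 10.4303 /hr


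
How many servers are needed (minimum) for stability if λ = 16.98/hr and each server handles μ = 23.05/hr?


Stability requires cμ > λ ⇔ c > λ/μ.
λ/μ = 16.98/23.05 = 0.7367
Minimum integer c = ⌊0.7367⌋ + 1 = 1
Check: 1·23.05 = 23.05 > 16.98, while 0·23.05 = 0.00 ≤ 16.98

Final: 1 servers


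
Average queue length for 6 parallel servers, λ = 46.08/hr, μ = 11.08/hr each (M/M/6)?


a = λ/μ = 4.1588; ρ = a/6 = 0.6931
P₀ = 0.013880
Lq = P₀·a^c·ρ / (c!·(1−ρ)²) = 0.013880·5174.11718·0.6931/(720·0.09416)
= 0.73423

Final: 0.73423


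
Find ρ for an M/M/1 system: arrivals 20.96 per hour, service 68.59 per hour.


ρ = λ/μ = 20.96/68.59 = 0.3056

Final: 0.3056


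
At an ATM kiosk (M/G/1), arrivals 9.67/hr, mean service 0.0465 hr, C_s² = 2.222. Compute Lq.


ρ = λ·E[S] = 9.67·0.0465 = 0.4497
Lq = ρ²(1+C_s²)/(2(1−ρ)) = 0.2022·(1+2.222)/(2·0.5503)
= 0.2022·3.2220/1.1007 = 0.59186

Final: 0.59186


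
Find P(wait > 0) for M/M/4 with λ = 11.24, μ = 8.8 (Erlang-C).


a = λ/μ = 1.2773; ρ = a/4 = 0.3193
P₀ = 0.277531 (from M/M/c formula)
C(c,a) = [a^c/(c!(1−ρ))]·P₀ = [2.66155/(24·0.6807)]·0.277531
= 0.16292·0.277531 = 0.045216

Final: 0.045216


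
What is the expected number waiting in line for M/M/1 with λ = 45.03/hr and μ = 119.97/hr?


ρ = 45.03/119.97 = 0.3753
Lq = ρ²/(1−ρ) = 0.1409/0.6247 = 0.2255

Final: 0.2255


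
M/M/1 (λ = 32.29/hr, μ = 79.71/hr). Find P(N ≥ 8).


ρ = 32.29/79.71 = 0.4051
P(N ≥ n) = ρ^n = 0.4051^8 = 0.0007252

Final: 0.0007252


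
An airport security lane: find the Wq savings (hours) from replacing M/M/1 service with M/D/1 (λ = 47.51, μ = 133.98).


ρ = 47.51/133.98 = 0.3546
Wq(M/M/1) = ρ/(μ−λ) = 0.3546/86.47 = 0.004101 hr
Wq(M/D/1) = ρ/(2(μ−λ)) = 0.002050 hr
Savings = 0.004101 − 0.002050 = 0.002050 hr

Final: 0.002050 hr


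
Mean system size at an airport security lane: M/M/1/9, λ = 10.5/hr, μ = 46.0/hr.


ρ = 10.5/46.0 = 0.2283
L = ρ[1 − (K+1)ρ^K + Kρ^(K+1)] / [(1−ρ)(1−ρ^(K+1))]
Numerator: 0.2283·(1 − 10·0.000001682 + 9·0.0000003840) = 0.228258
Denominator: (0.7717)·(1.000000) = 0.771739
L = 0.228258/0.771739 = 0.2958

Final: 0.2958


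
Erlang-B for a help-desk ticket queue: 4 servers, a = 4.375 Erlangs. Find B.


B(c,a) = (a^c/c!) / Σ_{k=0}^{c} a^k/k!
a^4/4! = 15.265147
Σ terms (k=0..4): 1.00000 + 4.37500 + 9.57031 + 13.95671 + 15.26515 = 44.167165
B = 15.265147/44.167165 = 0.345622

Final: 0.345622


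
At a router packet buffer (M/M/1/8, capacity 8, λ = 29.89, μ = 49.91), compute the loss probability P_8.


ρ = λ/μ = 29.89/49.91 = 0.5989
P_K = (1−ρ)ρ^K/(1−ρ^(K+1)) = (0.4011·0.016547)/(1 − 0.009909)
= 0.006637/0.990091 = 0.006704

Final: 0.006704


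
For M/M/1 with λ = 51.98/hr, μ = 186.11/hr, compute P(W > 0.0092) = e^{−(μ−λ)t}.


W ~ Exponential(μ−λ) for M/M/1.
μ − λ = 186.11 − 51.98 = 134.1300
P(W > t) = e^{−(μ−λ)t} = e^{−1.2340} = 0.291127

Final: 0.291127


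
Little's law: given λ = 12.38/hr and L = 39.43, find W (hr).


W = L/λ = 39.43/12.38 = 3.1850 hr

Final: 3.1850 hr


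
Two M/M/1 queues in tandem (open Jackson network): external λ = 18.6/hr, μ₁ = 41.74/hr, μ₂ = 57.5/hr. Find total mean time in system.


Each node sees arrival rate λ = 18.6/hr (tandem ⇒ throughput preserved).
W₁ = 1/(μ₁−λ) = 1/(41.74−18.6) = 0.04322 hr
W₂ = 1/(μ₂−λ) = 1/(57.5−18.6) = 0.02571 hr
W_total = W₁ + W₂ = 0.04322 + 0.02571 = 0.06892 hr

Final: 0.06892 hr


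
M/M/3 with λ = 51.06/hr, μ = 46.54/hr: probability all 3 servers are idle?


a = λ/μ = 51.06/46.54 = 1.0971; ρ = a/c = 0.3657
Σ_{k=0}^{2} a^k/k! (terms k=0..2) = 1.00000 + 1.09712 + 0.60184 = 2.69896
Tail: a^3/(3!(1−ρ)) = 1.32058/(6·0.6343) = 0.34699
P₀ = 1/(2.69896 + 0.34699) = 1/3.04595 = 0.328305

Final: 0.328305


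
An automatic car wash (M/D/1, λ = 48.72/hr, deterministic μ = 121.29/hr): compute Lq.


ρ = 48.72/121.29 = 0.4017
M/D/1: Lq = ρ²/(2(1−ρ)) = 0.1613/(2·0.5983) = 0.13483

Final: 0.13483


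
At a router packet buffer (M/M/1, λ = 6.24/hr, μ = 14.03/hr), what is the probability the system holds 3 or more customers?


ρ = 6.24/14.03 = 0.4448
P(N ≥ n) = ρ^n = 0.4448^3 = 0.087979

Final: 0.087979


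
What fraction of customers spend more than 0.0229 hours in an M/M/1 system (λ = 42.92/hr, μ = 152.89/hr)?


W ~ Exponential(μ−λ) for M/M/1.
μ − λ = 152.89 − 42.92 = 109.9700
P(W > t) = e^{−(μ−λ)t} = e^{−2.5183} = 0.080595

Final: 0.080595


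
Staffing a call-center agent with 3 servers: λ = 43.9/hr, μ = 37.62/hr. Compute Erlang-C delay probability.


a = λ/μ = 1.1669; ρ = a/3 = 0.3890
P₀ = 0.304763 (from M/M/c formula)
C(c,a) = [a^c/(c!(1−ρ))]·P₀ = [1.58905/(6·0.6110)]·0.304763
= 0.43344·0.304763 = 0.132096

Final: 0.132096


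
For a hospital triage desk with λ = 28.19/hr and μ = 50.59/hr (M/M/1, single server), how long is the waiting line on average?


ρ = 28.19/50.59 = 0.5572
Lq = ρ²/(1−ρ) = 0.3105/0.4428 = 0.7013

Final: 0.7013


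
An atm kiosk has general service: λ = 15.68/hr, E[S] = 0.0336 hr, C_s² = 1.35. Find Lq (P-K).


ρ = λ·E[S] = 15.68·0.0336 = 0.5268
Lq = ρ²(1+C_s²)/(2(1−ρ)) = 0.2776·(1+1.35)/(2·0.4732)
= 0.2776·2.3500/0.9463 = 0.68930

Final: 0.68930


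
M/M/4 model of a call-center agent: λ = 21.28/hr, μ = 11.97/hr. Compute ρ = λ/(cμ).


ρ = λ/(cμ) = 21.28/(4·11.97) = 21.28/47.88 = 0.4444

Final: 0.4444


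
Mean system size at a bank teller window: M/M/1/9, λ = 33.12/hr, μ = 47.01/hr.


ρ = 33.12/47.01 = 0.7045
L = ρ[1 − (K+1)ρ^K + Kρ^(K+1)] / [(1−ρ)(1−ρ^(K+1))]
Numerator: 0.7045·(1 − 10·0.042766 + 9·0.030130) = 0.594278
Denominator: (0.2955)·(0.969870) = 0.286567
L = 0.594278/0.286567 = 2.0738

Final: 2.0738


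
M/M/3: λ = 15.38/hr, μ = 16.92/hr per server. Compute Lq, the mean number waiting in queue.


a = λ/μ = 0.9090; ρ = a/3 = 0.3030
P₀ = 0.399728
Lq = P₀·a^c·ρ / (c!·(1−ρ)²) = 0.399728·0.75105·0.3030/(6·0.48582)
= 0.03121

Final: 0.03121


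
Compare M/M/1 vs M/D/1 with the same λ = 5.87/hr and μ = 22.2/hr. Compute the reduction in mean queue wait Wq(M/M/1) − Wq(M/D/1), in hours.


ρ = 5.87/22.2 = 0.2644
Wq(M/M/1) = ρ/(μ−λ) = 0.2644/16.33 = 0.01619 hr
Wq(M/D/1) = ρ/(2(μ−λ)) = 0.008096 hr
Savings = 0.01619 − 0.008096 = 0.008096 hr

Final: 0.008096 hr


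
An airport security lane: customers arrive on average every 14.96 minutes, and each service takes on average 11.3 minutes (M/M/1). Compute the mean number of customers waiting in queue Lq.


λ = 60/14.96 = 4.0107 /hr
μ = 60/11.3 = 5.3097 /hr
ρ = λ/μ = 4.0107/5.3097 = 0.7553
Lq = ρ²/(1−ρ) = 0.5705/0.2447 = 2.3321

Final: 2.3321


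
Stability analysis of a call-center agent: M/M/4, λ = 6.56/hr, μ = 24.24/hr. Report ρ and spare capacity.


Total capacity cμ = 4·24.24 = 96.96/hr
ρ = λ/(cμ) = 6.56/96.96 = 0.06766
Stable ⇔ ρ < 1: YES
Spare capacity = cμ − λ = 96.96 − 6.56 = 90.40/hr

Final: ρ = 0.06766; stable; margin = 90.40/hr


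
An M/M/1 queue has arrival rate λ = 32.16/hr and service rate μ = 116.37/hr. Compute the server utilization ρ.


ρ = λ/μ = 32.16/116.37 = 0.2764

Final: 0.2764


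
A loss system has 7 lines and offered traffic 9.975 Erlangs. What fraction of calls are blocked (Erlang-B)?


B(c,a) = (a^c/c!) / Σ_{k=0}^{c} a^k/k!
a^7/7! = 1949.664096
Σ terms (k=0..7): 1.00000 + 9.97500 + 49.75031 + 165.41979 + 412.51560 + 822.96862 + 1368.18533 + 1949.66410 = 4779.478747
B = 1949.664096/4779.478747 = 0.407924

Final: 0.407924


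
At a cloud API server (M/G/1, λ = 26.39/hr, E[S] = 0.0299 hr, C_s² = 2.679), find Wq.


ρ = λ·E[S] = 26.39·0.0299 = 0.7891
E[S²] = E[S]²(1+C_s²) = 0.0299²·(1+2.679) = 0.003289
Wq = λ·E[S²]/(2(1−ρ)) = 26.39·0.003289/(2·0.2109) = 0.20574 hr

Final: 0.20574 hr


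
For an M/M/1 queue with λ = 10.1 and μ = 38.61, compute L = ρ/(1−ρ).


ρ = λ/μ = 10.1/38.61 = 0.2616
L = ρ/(1−ρ) = 0.2616/(1 − 0.2616) = 0.2616/0.7384 = 0.3543

Final: 0.3543


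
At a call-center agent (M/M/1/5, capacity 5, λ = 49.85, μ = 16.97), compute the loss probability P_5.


ρ = λ/μ = 49.85/16.97 = 2.9375
P_K = (1−ρ)ρ^K/(1−ρ^(K+1)) = (-1.9375·218.734154)/(1 − 642.539635)
= -423.805480/-641.539635 = 0.660607

Final: 0.660607


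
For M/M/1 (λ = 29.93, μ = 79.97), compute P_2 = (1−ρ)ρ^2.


ρ = 29.93/79.97 = 0.3743
P_n = (1−ρ)·ρ^n = (1 − 0.3743)·0.3743^2 = 0.6257·0.140075 = 0.087650

Final: 0.087650


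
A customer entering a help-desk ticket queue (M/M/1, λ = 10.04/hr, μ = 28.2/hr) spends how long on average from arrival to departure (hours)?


W = 1/(μ−λ) = 1/(28.2 − 10.04) = 1/18.16 = 0.05507 hr

Final: 0.05507 hr


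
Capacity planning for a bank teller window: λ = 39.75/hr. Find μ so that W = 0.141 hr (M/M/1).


W = 1/(μ−λ) ⇒ μ − λ = 1/W = 1/0.141 = 7.0922
μ = λ + 1/W = 39.75 + 7.0922 = 46.8422 per hr

Final: 46.8422 /hr


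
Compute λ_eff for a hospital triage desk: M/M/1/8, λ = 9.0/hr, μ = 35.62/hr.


ρ = 0.2527; P_K = (1−ρ)ρ^8/(1−ρ^9) = 0.00001241
λ_eff = λ(1 − P_K) = 9.0·(1 − 0.00001241) = 9.0·0.999988 = 8.9999 /hr

Final: 8.9999 /hr


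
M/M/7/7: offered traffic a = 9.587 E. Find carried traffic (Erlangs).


B(7,9.587) = 0.390142 (Erlang-B)
Carried load = a(1 − B) = 9.587·(1 − 0.390142) = 9.587·0.609858 = 5.8467 E

Final: 5.8467 Erlangs


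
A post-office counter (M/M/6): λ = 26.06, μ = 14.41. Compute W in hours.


a = 1.8085; ρ = 0.3014; P₀ = 0.163774
Lq = P₀·a^c·ρ/(c!(1−ρ)²) = 0.004915
Wq = Lq/λ = 0.004915/26.06 = 0.0001886 hr
W = Wq + 1/μ = 0.0001886 + 0.06940 = 0.06958 hr

Final: 0.06958 hr


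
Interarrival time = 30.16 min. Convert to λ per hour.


λ = 1/(interarrival time) in consistent units.
1 hour = 60 min, so λ = 60/30.16 = 1.9894 per hour

Final: 1.9894 /hr


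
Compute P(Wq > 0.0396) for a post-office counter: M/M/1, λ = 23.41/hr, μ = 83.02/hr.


ρ = 23.41/83.02 = 0.2820
P(Wq > t) = ρ·e^{−(μ−λ)t} = 0.2820·e^{−2.3606}
= 0.2820·0.094368 = 0.026610

Final: 0.026610


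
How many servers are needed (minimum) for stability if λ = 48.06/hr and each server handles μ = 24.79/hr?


Stability requires cμ > λ ⇔ c > λ/μ.
λ/μ = 48.06/24.79 = 1.9387
Minimum integer c = ⌊1.9387⌋ + 1 = 2
Check: 2·24.79 = 49.58 > 48.06, while 1·24.79 = 24.79 ≤ 48.06

Final: 2 servers


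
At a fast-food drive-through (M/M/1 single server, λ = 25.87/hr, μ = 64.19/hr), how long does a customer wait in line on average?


ρ = 25.87/64.19 = 0.4030
Wq = ρ/(μ−λ) = 0.4030/(64.19 − 25.87) = 0.4030/38.32 = 0.01052 hr

Final: 0.01052 hr


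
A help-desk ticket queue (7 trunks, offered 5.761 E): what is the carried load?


B(7,5.761) = 0.169482 (Erlang-B)
Carried load = a(1 − B) = 5.761·(1 − 0.169482) = 5.761·0.830518 = 4.7846 E

Final: 4.7846 Erlangs


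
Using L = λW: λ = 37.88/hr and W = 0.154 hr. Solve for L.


L = λW = 37.88·0.154 = 5.8335

Final: 5.8335


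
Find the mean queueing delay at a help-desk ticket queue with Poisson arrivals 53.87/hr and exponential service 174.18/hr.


ρ = 53.87/174.18 = 0.3093
Wq = ρ/(μ−λ) = 0.3093/(174.18 − 53.87) = 0.3093/120.31 = 0.002571 hr

Final: 0.002571 hr


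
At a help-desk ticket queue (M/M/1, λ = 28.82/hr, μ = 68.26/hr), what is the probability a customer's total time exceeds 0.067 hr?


W ~ Exponential(μ−λ) for M/M/1.
μ − λ = 68.26 − 28.82 = 39.4400
P(W > t) = e^{−(μ−λ)t} = e^{−2.6425} = 0.071185

Final: 0.071185


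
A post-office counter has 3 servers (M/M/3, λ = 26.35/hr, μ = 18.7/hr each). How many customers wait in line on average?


a = λ/μ = 1.4091; ρ = a/3 = 0.4697
P₀ = 0.233581
Lq = P₀·a^c·ρ / (c!·(1−ρ)²) = 0.233581·2.79780·0.4697/(6·0.28122)
= 0.18192

Final: 0.18192


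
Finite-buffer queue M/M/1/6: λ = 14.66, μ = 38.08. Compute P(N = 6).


ρ = λ/μ = 14.66/38.08 = 0.3850
P_K = (1−ρ)ρ^K/(1−ρ^(K+1)) = (0.6150·0.003256)/(1 − 0.001253)
= 0.002002/0.998747 = 0.002005

Final: 0.002005


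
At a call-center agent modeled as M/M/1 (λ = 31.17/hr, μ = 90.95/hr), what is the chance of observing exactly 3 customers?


ρ = 31.17/90.95 = 0.3427
P_n = (1−ρ)·ρ^n = (1 − 0.3427)·0.3427^3 = 0.6573·0.040253 = 0.026458

Final: 0.026458


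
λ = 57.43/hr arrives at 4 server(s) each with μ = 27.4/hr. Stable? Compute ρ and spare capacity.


Total capacity cμ = 4·27.4 = 109.60/hr
ρ = λ/(cμ) = 57.43/109.60 = 0.5240
Stable ⇔ ρ < 1: YES
Spare capacity = cμ − λ = 109.60 − 57.43 = 52.17/hr

Final: ρ = 0.5240; stable; margin = 52.17/hr


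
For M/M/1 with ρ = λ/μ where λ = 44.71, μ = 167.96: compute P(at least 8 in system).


ρ = 44.71/167.96 = 0.2662
P(N ≥ n) = ρ^n = 0.2662^8 = 0.00002521

Final: 0.00002521


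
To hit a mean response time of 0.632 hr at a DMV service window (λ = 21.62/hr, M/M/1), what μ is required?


W = 1/(μ−λ) ⇒ μ − λ = 1/W = 1/0.632 = 1.5823
μ = λ + 1/W = 21.62 + 1.5823 = 23.2023 per hr

Final: 23.2023 /hr


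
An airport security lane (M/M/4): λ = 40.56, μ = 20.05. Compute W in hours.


a = 2.0229; ρ = 0.5057; P₀ = 0.127217
Lq = P₀·a^c·ρ/(c!(1−ρ)²) = 0.18377
Wq = Lq/λ = 0.18377/40.56 = 0.004531 hr
W = Wq + 1/μ = 0.004531 + 0.04988 = 0.05441 hr

Final: 0.05441 hr


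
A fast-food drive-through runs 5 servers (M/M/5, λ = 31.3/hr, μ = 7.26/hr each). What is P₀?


a = λ/μ = 31.3/7.26 = 4.3113; ρ = a/c = 0.8623
Σ_{k=0}^{4} a^k/k! (terms k=0..4) = 1.00000 + 4.31129 + 9.29363 + 13.35586 + 14.39526 = 42.35605
Tail: a^5/(5!(1−ρ)) = 1489.49340/(120·0.1377) = 90.11435
P₀ = 1/(42.35605 + 90.11435) = 1/132.47040 = 0.007549

Final: 0.007549


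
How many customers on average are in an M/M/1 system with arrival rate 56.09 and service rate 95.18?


ρ = λ/μ = 56.09/95.18 = 0.5893
L = ρ/(1−ρ) = 0.5893/(1 − 0.5893) = 0.5893/0.4107 = 1.4349

Final: 1.4349


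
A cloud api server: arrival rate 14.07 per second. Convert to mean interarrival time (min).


Mean interarrival time = 1/λ = 1/14.07 second = 0.07107 second
In minutes: 0.07107 × 0.0166667 = 0.001185 min

Final: 0.001185 min


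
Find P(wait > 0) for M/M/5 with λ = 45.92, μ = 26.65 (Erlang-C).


a = λ/μ = 1.7231; ρ = a/5 = 0.3446
P₀ = 0.177916 (from M/M/c formula)
C(c,a) = [a^c/(c!(1−ρ))]·P₀ = [15.18880/(120·0.6554)]·0.177916
= 0.19313·0.177916 = 0.034361

Final: 0.034361


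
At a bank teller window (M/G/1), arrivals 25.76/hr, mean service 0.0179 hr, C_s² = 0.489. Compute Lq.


ρ = λ·E[S] = 25.76·0.0179 = 0.4611
Lq = ρ²(1+C_s²)/(2(1−ρ)) = 0.2126·(1+0.489)/(2·0.5389)
= 0.2126·1.4890/1.0778 = 0.29374

Final: 0.29374


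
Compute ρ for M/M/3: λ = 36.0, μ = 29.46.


ρ = λ/(cμ) = 36.0/(3·29.46) = 36.0/88.38 = 0.4073

Final: 0.4073


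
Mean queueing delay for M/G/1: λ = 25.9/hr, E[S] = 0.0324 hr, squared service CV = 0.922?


ρ = λ·E[S] = 25.9·0.0324 = 0.8392
E[S²] = E[S]²(1+C_s²) = 0.0324²·(1+0.922) = 0.002018
Wq = λ·E[S²]/(2(1−ρ)) = 25.9·0.002018/(2·0.1608) = 0.16245 hr

Final: 0.16245 hr


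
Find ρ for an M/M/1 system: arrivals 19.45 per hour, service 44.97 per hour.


ρ = λ/μ = 19.45/44.97 = 0.4325

Final: 0.4325


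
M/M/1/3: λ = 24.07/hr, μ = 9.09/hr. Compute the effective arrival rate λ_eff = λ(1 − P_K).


ρ = 2.6480; P_K = (1−ρ)ρ^3/(1−ρ^4) = 0.635273
λ_eff = λ(1 − P_K) = 24.07·(1 − 0.635273) = 24.07·0.364727 = 8.7790 /hr

Final: 8.7790 /hr


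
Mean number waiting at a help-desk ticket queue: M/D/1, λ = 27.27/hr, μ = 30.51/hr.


ρ = 27.27/30.51 = 0.8938
M/D/1: Lq = ρ²/(2(1−ρ)) = 0.7989/(2·0.1062) = 3.76143

Final: 3.76143


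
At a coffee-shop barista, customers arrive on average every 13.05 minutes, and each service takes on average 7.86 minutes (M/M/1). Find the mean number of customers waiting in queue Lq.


λ = 60/13.05 = 4.5977 /hr
μ = 60/7.86 = 7.6336 /hr
ρ = λ/μ = 4.5977/7.6336 = 0.6023
Lq = ρ²/(1−ρ) = 0.3628/0.3977 = 0.9122

Final: 0.9122


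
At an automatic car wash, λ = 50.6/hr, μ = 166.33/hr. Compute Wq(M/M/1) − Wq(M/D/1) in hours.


ρ = 50.6/166.33 = 0.3042
Wq(M/M/1) = ρ/(μ−λ) = 0.3042/115.73 = 0.002629 hr
Wq(M/D/1) = ρ/(2(μ−λ)) = 0.001314 hr
Savings = 0.002629 − 0.001314 = 0.001314 hr

Final: 0.001314 hr


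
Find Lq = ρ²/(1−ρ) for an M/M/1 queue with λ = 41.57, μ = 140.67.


ρ = 41.57/140.67 = 0.2955
Lq = ρ²/(1−ρ) = 0.08733/0.7045 = 0.1240

Final: 0.1240


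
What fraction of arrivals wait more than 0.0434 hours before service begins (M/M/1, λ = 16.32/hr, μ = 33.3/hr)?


ρ = 16.32/33.3 = 0.4901
P(Wq > t) = ρ·e^{−(μ−λ)t} = 0.4901·e^{−0.7369}
= 0.4901·0.478580 = 0.234547

Final: 0.234547


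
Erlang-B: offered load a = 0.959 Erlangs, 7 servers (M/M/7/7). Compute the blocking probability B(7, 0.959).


B(c,a) = (a^c/c!) / Σ_{k=0}^{c} a^k/k!
a^7/7! = 0.0001480
Σ terms (k=0..7): 1.00000 + 0.95900 + 0.45984 + 0.14700 + 0.03524 + 0.006759 + 0.001080 + 0.0001480 = 2.609066
B = 0.0001480/2.609066 = 0.00005673

Final: 0.00005673


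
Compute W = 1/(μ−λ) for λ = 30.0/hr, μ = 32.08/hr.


W = 1/(μ−λ) = 1/(32.08 − 30.0) = 1/2.08 = 0.4808 hr

Final: 0.4808 hr


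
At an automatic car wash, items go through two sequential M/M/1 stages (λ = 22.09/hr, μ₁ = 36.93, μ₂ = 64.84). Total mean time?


Each node sees arrival rate λ = 22.09/hr (tandem ⇒ throughput preserved).
W₁ = 1/(μ₁−λ) = 1/(36.93−22.09) = 0.06739 hr
W₂ = 1/(μ₂−λ) = 1/(64.84−22.09) = 0.02339 hr
W_total = W₁ + W₂ = 0.06739 + 0.02339 = 0.09078 hr

Final: 0.09078 hr


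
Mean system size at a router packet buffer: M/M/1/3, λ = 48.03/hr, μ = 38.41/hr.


ρ = 48.03/38.41 = 1.2505
L = ρ[1 − (K+1)ρ^K + Kρ^(K+1)] / [(1−ρ)(1−ρ^(K+1))]
Numerator: 1.2505·(1 − 4·1.955261 + 3·2.444968) = 0.642556
Denominator: (-0.2505)·(-1.444968) = 0.361900
L = 0.642556/0.361900 = 1.7755

Final: 1.7755


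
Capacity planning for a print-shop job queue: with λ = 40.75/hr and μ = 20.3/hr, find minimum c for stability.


Stability requires cμ > λ ⇔ c > λ/μ.
λ/μ = 40.75/20.3 = 2.0074
Minimum integer c = ⌊2.0074⌋ + 1 = 3
Check: 3·20.3 = 60.90 > 40.75, while 2·20.3 = 40.60 ≤ 40.75

Final: 3 servers


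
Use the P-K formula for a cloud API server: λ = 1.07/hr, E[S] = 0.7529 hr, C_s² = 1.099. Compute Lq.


ρ = λ·E[S] = 1.07·0.7529 = 0.8056
Lq = ρ²(1+C_s²)/(2(1−ρ)) = 0.6490·(1+1.099)/(2·0.1944)
= 0.6490·2.0990/0.3888 = 3.50377

Final: 3.50377


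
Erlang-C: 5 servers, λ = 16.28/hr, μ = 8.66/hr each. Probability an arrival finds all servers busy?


a = λ/μ = 1.8799; ρ = a/5 = 0.3760
P₀ = 0.151787 (from M/M/c formula)
C(c,a) = [a^c/(c!(1−ρ))]·P₀ = [23.47916/(120·0.6240)]·0.151787
= 0.31355·0.151787 = 0.047593

Final: 0.047593


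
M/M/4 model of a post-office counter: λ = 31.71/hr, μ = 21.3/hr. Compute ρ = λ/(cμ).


ρ = λ/(cμ) = 31.71/(4·21.3) = 31.71/85.20 = 0.3722

Final: 0.3722


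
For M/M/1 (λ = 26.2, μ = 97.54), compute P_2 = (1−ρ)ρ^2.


ρ = 26.2/97.54 = 0.2686
P_n = (1−ρ)·ρ^n = (1 − 0.2686)·0.2686^2 = 0.7314·0.072150 = 0.052770

Final: 0.052770


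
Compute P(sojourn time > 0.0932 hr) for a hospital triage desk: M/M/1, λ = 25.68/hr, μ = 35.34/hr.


W ~ Exponential(μ−λ) for M/M/1.
μ − λ = 35.34 − 25.68 = 9.6600
P(W > t) = e^{−(μ−λ)t} = e^{−0.9003} = 0.406443

Final: 0.406443


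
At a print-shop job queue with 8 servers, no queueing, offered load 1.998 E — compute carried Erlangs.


B(8,1.998) = 0.0008543 (Erlang-B)
Carried load = a(1 − B) = 1.998·(1 − 0.0008543) = 1.998·0.999146 = 1.9963 E

Final: 1.9963 Erlangs


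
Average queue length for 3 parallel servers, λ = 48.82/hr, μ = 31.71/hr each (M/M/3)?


a = λ/μ = 1.5396; ρ = a/3 = 0.5132
P₀ = 0.201041
Lq = P₀·a^c·ρ / (c!·(1−ρ)²) = 0.201041·3.64926·0.5132/(6·0.23698)
= 0.26479

Final: 0.26479


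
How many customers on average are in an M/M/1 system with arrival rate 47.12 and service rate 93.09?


ρ = λ/μ = 47.12/93.09 = 0.5062
L = ρ/(1−ρ) = 0.5062/(1 − 0.5062) = 0.5062/0.4938 = 1.0250

Final: 1.0250


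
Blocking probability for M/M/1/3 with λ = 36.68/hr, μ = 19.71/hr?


ρ = λ/μ = 36.68/19.71 = 1.8610
P_K = (1−ρ)ρ^K/(1−ρ^(K+1)) = (-0.8610·6.445077)/(1 − 11.994187)
= -5.549110/-10.994187 = 0.504731

Final: 0.504731


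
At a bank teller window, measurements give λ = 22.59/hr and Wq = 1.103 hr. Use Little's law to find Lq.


Lq = λWq = 22.59·1.103 = 24.9168

Final: 24.9168


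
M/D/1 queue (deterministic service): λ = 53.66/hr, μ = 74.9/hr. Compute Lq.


ρ = 53.66/74.9 = 0.7164
M/D/1: Lq = ρ²/(2(1−ρ)) = 0.5133/(2·0.2836) = 0.90497

Final: 0.90497


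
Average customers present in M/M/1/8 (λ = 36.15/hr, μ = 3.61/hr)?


ρ = 36.15/3.61 = 10.0139
L = ρ[1 − (K+1)ρ^K + Kρ^(K+1)] / [(1−ρ)(1−ρ^(K+1))]
Numerator: 10.0139·(1 − 9·101113419.498154 + 8·1012534657.855480) = 72002152923.609497
Denominator: (-9.0139)·(-1012534656.855480) = 9126835937.417540
L = 72002152923.609497/9126835937.417540 = 7.8891

Final: 7.8891


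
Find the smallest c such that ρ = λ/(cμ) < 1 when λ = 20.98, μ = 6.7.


Stability requires cμ > λ ⇔ c > λ/μ.
λ/μ = 20.98/6.7 = 3.1313
Minimum integer c = ⌊3.1313⌋ + 1 = 4
Check: 4·6.7 = 26.80 > 20.98, while 3·6.7 = 20.10 ≤ 20.98

Final: 4 servers


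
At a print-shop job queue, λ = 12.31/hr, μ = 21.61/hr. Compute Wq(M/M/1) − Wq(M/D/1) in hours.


ρ = 12.31/21.61 = 0.5696
Wq(M/M/1) = ρ/(μ−λ) = 0.5696/9.30 = 0.06125 hr
Wq(M/D/1) = ρ/(2(μ−λ)) = 0.03063 hr
Savings = 0.06125 − 0.03063 = 0.03063 hr

Final: 0.03063 hr


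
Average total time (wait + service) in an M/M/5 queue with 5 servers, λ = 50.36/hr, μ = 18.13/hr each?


a = 2.7777; ρ = 0.5555; P₀ = 0.059564
Lq = P₀·a^c·ρ/(c!(1−ρ)²) = 0.23084
Wq = Lq/λ = 0.23084/50.36 = 0.004584 hr
W = Wq + 1/μ = 0.004584 + 0.05516 = 0.05974 hr

Final: 0.05974 hr


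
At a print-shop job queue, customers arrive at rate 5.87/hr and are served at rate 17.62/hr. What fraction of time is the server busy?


ρ = λ/μ = 5.87/17.62 = 0.3331

Final: 0.3331


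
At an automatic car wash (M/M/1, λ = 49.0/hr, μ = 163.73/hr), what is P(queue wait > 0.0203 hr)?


ρ = 49.0/163.73 = 0.2993
P(Wq > t) = ρ·e^{−(μ−λ)t} = 0.2993·e^{−2.3290}
= 0.2993·0.097391 = 0.029147

Final: 0.029147


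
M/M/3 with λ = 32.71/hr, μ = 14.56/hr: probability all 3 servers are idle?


a = λ/μ = 32.71/14.56 = 2.2466; ρ = a/c = 0.7489
Σ_{k=0}^{2} a^k/k! (terms k=0..2) = 1.00000 + 2.24657 + 2.52353 = 5.77010
Tail: a^3/(3!(1−ρ)) = 11.33855/(6·0.2511) = 7.52458
P₀ = 1/(5.77010 + 7.52458) = 1/13.29468 = 0.075218

Final: 0.075218


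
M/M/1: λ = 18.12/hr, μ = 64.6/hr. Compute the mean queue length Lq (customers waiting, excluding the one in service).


ρ = 18.12/64.6 = 0.2805
Lq = ρ²/(1−ρ) = 0.07868/0.7195 = 0.1093

Final: 0.1093


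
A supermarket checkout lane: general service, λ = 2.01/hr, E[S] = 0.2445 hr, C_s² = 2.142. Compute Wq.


ρ = λ·E[S] = 2.01·0.2445 = 0.4914
E[S²] = E[S]²(1+C_s²) = 0.2445²·(1+2.142) = 0.187830
Wq = λ·E[S²]/(2(1−ρ)) = 2.01·0.187830/(2·0.5086) = 0.37119 hr

Final: 0.37119 hr


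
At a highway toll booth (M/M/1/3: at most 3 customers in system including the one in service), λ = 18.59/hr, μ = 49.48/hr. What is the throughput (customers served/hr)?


ρ = 0.3757; P_K = (1−ρ)ρ^3/(1−ρ^4) = 0.033781
λ_eff = λ(1 − P_K) = 18.59·(1 − 0.033781) = 18.59·0.966219 = 17.9620 /hr

Final: 17.9620 /hr


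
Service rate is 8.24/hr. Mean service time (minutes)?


Mean service time = 1/μ = 1/8.24 hour = 0.12136 hour
In minutes: 0.12136 × 60 = 7.2816 min

Final: 7.2816 min


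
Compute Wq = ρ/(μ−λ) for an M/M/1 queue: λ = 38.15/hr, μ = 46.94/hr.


ρ = 38.15/46.94 = 0.8127
Wq = ρ/(μ−λ) = 0.8127/(46.94 − 38.15) = 0.8127/8.79 = 0.09246 hr

Final: 0.09246 hr


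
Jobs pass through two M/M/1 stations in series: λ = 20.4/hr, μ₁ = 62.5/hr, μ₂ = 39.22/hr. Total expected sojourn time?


Each node sees arrival rate λ = 20.4/hr (tandem ⇒ throughput preserved).
W₁ = 1/(μ₁−λ) = 1/(62.5−20.4) = 0.02375 hr
W₂ = 1/(μ₂−λ) = 1/(39.22−20.4) = 0.05313 hr
W_total = W₁ + W₂ = 0.02375 + 0.05313 = 0.07689 hr

Final: 0.07689 hr


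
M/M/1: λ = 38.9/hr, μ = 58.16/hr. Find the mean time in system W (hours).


W = 1/(μ−λ) = 1/(58.16 − 38.9) = 1/19.26 = 0.05192 hr

Final: 0.05192 hr


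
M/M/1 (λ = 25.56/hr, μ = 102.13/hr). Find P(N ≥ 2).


ρ = 25.56/102.13 = 0.2503
P(N ≥ n) = ρ^n = 0.2503^2 = 0.062635

Final: 0.062635


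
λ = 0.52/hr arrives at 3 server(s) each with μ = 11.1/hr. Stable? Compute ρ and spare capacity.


Total capacity cμ = 3·11.1 = 33.30/hr
ρ = λ/(cμ) = 0.52/33.30 = 0.01562
Stable ⇔ ρ < 1: YES
Spare capacity = cμ − λ = 33.30 − 0.52 = 32.78/hr

Final: ρ = 0.01562; stable; margin = 32.78/hr


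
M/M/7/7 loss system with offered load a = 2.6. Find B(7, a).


B(c,a) = (a^c/c!) / Σ_{k=0}^{c} a^k/k!
a^7/7! = 0.159361
Σ terms (k=0..7): 1.00000 + 2.60000 + 3.38000 + 2.92933 + 1.90407 + 0.99011 + 0.42905 + 0.15936 = 13.391926
B = 0.159361/13.391926 = 0.011900

Final: 0.011900


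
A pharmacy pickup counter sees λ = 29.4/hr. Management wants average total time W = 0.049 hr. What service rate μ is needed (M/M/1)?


W = 1/(μ−λ) ⇒ μ − λ = 1/W = 1/0.049 = 20.4082
μ = λ + 1/W = 29.4 + 20.4082 = 49.8082 per hr

Final: 49.8082 /hr


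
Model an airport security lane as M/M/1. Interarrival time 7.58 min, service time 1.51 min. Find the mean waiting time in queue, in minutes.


λ = 60/7.58 = 7.9156 /hr
μ = 60/1.51 = 39.7351 /hr
ρ = λ/μ = 7.9156/39.7351 = 0.1992
Wq = ρ/(μ−λ) = 0.1992/(39.7351−7.9156) = 0.006261 hr
In minutes: 0.006261·60 = 0.3756 min

Final: 0.3756 min


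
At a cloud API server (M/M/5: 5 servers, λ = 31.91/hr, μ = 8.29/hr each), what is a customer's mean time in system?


a = 3.8492; ρ = 0.7698; P₀ = 0.016259
Lq = P₀·a^c·ρ/(c!(1−ρ)²) = 1.66389
Wq = Lq/λ = 1.66389/31.91 = 0.05214 hr
W = Wq + 1/μ = 0.05214 + 0.12063 = 0.17277 hr

Final: 0.17277 hr


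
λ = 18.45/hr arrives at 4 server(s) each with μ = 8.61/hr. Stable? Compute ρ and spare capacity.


Total capacity cμ = 4·8.61 = 34.44/hr
ρ = λ/(cμ) = 18.45/34.44 = 0.5357
Stable ⇔ ρ < 1: YES
Spare capacity = cμ − λ = 34.44 − 18.45 = 15.99/hr

Final: ρ = 0.5357; stable; margin = 15.99/hr


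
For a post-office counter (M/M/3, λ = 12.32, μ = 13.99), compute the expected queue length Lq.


a = λ/μ = 0.8806; ρ = a/3 = 0.2935
P₀ = 0.411607
Lq = P₀·a^c·ρ / (c!·(1−ρ)²) = 0.411607·0.68293·0.2935/(6·0.49908)
= 0.02756

Final: 0.02756


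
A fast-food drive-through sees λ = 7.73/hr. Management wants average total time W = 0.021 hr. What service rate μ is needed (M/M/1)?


W = 1/(μ−λ) ⇒ μ − λ = 1/W = 1/0.021 = 47.6190
μ = λ + 1/W = 7.73 + 47.6190 = 55.3490 per hr

Final: 55.3490 /hr


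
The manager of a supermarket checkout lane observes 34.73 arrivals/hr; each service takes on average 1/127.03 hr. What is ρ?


ρ = λ/μ = 34.73/127.03 = 0.2734

Final: 0.2734


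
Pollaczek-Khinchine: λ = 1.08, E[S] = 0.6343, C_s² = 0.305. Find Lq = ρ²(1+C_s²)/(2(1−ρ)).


ρ = λ·E[S] = 1.08·0.6343 = 0.6850
Lq = ρ²(1+C_s²)/(2(1−ρ)) = 0.4693·(1+0.305)/(2·0.3150)
= 0.4693·1.3050/0.6299 = 0.97223

Final: 0.97223


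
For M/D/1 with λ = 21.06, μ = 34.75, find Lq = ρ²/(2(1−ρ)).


ρ = 21.06/34.75 = 0.6060
M/D/1: Lq = ρ²/(2(1−ρ)) = 0.3673/(2·0.3940) = 0.46615

Final: 0.46615


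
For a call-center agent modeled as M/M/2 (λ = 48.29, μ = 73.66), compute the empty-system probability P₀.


a = λ/μ = 48.29/73.66 = 0.6556; ρ = a/c = 0.3278
Σ_{k=0}^{1} a^k/k! (terms k=0..1) = 1.00000 + 0.65558 = 1.65558
Tail: a^2/(2!(1−ρ)) = 0.42978/(2·0.6722) = 0.31968
P₀ = 1/(1.65558 + 0.31968) = 1/1.97526 = 0.506262

Final: 0.506262


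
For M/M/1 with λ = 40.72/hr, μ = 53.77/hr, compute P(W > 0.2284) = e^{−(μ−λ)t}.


W ~ Exponential(μ−λ) for M/M/1.
μ − λ = 53.77 − 40.72 = 13.0500
P(W > t) = e^{−(μ−λ)t} = e^{−2.9806} = 0.050761

Final: 0.050761


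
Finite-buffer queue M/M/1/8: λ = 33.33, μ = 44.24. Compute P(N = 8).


ρ = λ/μ = 33.33/44.24 = 0.7534
P_K = (1−ρ)ρ^K/(1−ρ^(K+1)) = (0.2466·0.103791)/(1 − 0.078195)
= 0.025596/0.921805 = 0.027767

Final: 0.027767


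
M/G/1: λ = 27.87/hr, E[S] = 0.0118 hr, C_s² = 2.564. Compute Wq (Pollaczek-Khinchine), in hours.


ρ = λ·E[S] = 27.87·0.0118 = 0.3289
E[S²] = E[S]²(1+C_s²) = 0.0118²·(1+2.564) = 0.0004963
Wq = λ·E[S²]/(2(1−ρ)) = 27.87·0.0004963/(2·0.6711) = 0.01030 hr

Final: 0.01030 hr


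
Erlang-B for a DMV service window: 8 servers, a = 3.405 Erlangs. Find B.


B(c,a) = (a^c/c!) / Σ_{k=0}^{c} a^k/k!
a^8/8! = 0.448143
Σ terms (k=0..8): 1.00000 + 3.40500 + 5.79701 + 6.57961 + 5.60089 + 3.81421 + 2.16456 + 1.05291 + 0.44814 = 29.862333
B = 0.448143/29.862333 = 0.015007

Final: 0.015007


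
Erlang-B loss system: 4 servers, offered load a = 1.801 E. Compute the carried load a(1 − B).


B(4,1.801) = 0.075131 (Erlang-B)
Carried load = a(1 − B) = 1.801·(1 − 0.075131) = 1.801·0.924869 = 1.6657 E

Final: 1.6657 Erlangs


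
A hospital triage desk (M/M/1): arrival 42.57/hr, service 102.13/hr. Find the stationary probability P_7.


ρ = 42.57/102.13 = 0.4168
P_n = (1−ρ)·ρ^n = (1 − 0.4168)·0.4168^7 = 0.5832·0.002186 = 0.001275

Final: 0.001275


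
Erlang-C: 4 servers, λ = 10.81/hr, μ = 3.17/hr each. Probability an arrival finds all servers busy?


a = λ/μ = 3.4101; ρ = a/4 = 0.8525
P₀ = 0.018169 (from M/M/c formula)
C(c,a) = [a^c/(c!(1−ρ))]·P₀ = [135.22772/(24·0.1475)]·0.018169
= 38.20605·0.018169 = 0.694154

Final: 0.694154


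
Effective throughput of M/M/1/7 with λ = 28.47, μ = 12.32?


ρ = 2.3109; P_K = (1−ρ)ρ^7/(1−ρ^8) = 0.567962
λ_eff = λ(1 − P_K) = 28.47·(1 − 0.567962) = 28.47·0.432038 = 12.3001 /hr

Final: 12.3001 /hr


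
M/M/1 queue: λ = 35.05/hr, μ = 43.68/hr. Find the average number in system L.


ρ = λ/μ = 35.05/43.68 = 0.8024
L = ρ/(1−ρ) = 0.8024/(1 − 0.8024) = 0.8024/0.1976 = 4.0614

Final: 4.0614


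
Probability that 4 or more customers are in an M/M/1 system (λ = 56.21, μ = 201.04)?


ρ = 56.21/201.04 = 0.2796
P(N ≥ n) = ρ^n = 0.2796^4 = 0.006111

Final: 0.006111


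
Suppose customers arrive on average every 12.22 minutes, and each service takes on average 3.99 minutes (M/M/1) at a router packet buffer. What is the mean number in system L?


λ = 60/12.22 = 4.9100 /hr
μ = 60/3.99 = 15.0376 /hr
ρ = λ/μ = 4.9100/15.0376 = 0.3265
L = ρ/(1−ρ) = 0.3265/0.6735 = 0.4848

Final: 0.4848


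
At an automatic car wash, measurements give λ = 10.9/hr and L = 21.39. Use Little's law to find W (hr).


W = L/λ = 21.39/10.9 = 1.9624 hr

Final: 1.9624 hr


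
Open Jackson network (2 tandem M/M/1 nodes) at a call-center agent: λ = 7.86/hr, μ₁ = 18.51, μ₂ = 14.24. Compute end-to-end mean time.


Each node sees arrival rate λ = 7.86/hr (tandem ⇒ throughput preserved).
W₁ = 1/(μ₁−λ) = 1/(18.51−7.86) = 0.09390 hr
W₂ = 1/(μ₂−λ) = 1/(14.24−7.86) = 0.15674 hr
W_total = W₁ + W₂ = 0.09390 + 0.15674 = 0.25064 hr

Final: 0.25064 hr
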